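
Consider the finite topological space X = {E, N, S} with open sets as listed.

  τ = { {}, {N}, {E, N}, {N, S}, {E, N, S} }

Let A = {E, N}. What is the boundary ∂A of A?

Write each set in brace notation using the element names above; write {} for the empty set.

interior: largest open inside A is {E, N} (from {}, {N}, {E, N})
cl via duality: int({S}) = {}, so X∖{} = {E, N, S}
cl∖int = {S}

{S}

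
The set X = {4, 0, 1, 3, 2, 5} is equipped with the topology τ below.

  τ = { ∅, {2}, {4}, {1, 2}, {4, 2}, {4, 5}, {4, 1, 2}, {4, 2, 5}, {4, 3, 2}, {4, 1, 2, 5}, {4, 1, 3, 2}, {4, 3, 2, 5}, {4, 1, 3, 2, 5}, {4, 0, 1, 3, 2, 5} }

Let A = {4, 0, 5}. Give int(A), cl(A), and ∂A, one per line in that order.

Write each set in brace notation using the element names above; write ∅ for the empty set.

int(A) = {4, 5}
cl(A)  = {4, 0, 3, 5}
∂A     = {0, 3}

open subsets of A: ∅, {4}, {4, 5}; so int(A) = {4, 5}
closure: X∖int(X∖A) = X∖{1, 2} = {4, 0, 3, 5}
∂A = {4, 0, 3, 5} minus {4, 5} = {0, 3}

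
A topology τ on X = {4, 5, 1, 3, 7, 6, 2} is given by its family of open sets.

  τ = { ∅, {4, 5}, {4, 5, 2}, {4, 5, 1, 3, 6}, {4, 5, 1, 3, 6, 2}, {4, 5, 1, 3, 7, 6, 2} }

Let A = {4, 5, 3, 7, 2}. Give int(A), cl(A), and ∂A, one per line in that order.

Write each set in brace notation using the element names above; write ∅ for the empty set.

int(A) = {4, 5, 2}
cl(A)  = {4, 5, 1, 3, 7, 6, 2}
∂A     = {1, 3, 7, 6}

open subsets of A: ∅, {4, 5}, {4, 5, 2}; so int(A) = {4, 5, 2}
closure: X∖int(X∖A) = X∖∅ = {4, 5, 1, 3, 7, 6, 2}
∂A = {4, 5, 1, 3, 7, 6, 2} minus {4, 5, 2} = {1, 3, 7, 6}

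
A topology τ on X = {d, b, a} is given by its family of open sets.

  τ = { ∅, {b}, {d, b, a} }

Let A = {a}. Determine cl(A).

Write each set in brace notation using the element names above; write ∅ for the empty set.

{d, a}

closure: X∖int(X∖A) = X∖{b} = {d, a}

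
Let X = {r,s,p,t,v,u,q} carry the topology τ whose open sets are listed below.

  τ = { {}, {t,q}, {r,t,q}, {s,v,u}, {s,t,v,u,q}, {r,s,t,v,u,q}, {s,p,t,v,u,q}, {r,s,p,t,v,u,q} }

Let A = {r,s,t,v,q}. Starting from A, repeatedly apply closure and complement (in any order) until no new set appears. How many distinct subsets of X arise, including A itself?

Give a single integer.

closure: X∖int(X∖A) = X∖{} = {r,s,p,t,v,u,q}
Let k=closure and c=complement:
  1. A     = {r,s,t,v,q}
  2. kA    = {r,s,p,t,v,u,q}
  3. cA    = {p,u}
  4. ckA   = {}
  5. kcA   = {s,p,v,u}
  6. ckcA  = {r,t,q}
  7. kckcA = {r,p,t,q}
  8. ckckcA = {s,v,u}
— saturated at 8

8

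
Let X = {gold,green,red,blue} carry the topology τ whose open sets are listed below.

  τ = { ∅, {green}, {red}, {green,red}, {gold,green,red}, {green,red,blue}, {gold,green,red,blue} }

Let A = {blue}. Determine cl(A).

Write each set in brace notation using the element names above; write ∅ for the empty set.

{blue}

X∖A={gold,green,red}, int(X∖A)={gold,green,red}, hence cl(A)={blue}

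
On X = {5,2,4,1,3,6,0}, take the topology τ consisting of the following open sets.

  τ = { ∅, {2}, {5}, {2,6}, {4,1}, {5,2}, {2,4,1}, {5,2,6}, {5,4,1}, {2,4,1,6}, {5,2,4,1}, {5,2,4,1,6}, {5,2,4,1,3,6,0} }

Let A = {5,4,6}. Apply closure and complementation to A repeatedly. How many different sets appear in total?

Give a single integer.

12

closure: X∖int(X∖A) = X∖{2} = {5,4,1,3,6,0}
Let k=closure and c=complement:
  1. A     = {5,4,6}
  2. kA    = {5,4,1,3,6,0}
  3. cA    = {2,1,3,0}
  4. ckA   = {2}
  5. kcA   = {2,4,1,3,6,0}
  6. kckA  = {2,3,6,0}
  7. ckcA  = {5}
  8. ckckA = {5,4,1}
  9. kckcA = {5,3,0}
  10. kckckA = {5,4,1,3,0}
  11. ckckcA = {2,4,1,6}
  12. ckckckA = {2,6}
— saturated at 12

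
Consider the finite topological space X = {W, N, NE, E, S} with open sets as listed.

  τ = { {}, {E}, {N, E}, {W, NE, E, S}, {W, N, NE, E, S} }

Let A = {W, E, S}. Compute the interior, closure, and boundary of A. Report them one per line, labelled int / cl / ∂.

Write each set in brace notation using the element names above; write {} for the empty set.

int(A) = {E}
cl(A)  = {W, N, NE, E, S}
∂A     = {W, N, NE, S}

opens ⊆ A: {}, {E}; union → int = {E}
complement {N, NE}; its interior {}; cl(A) = X∖{} = {W, N, NE, E, S}
boundary = {W, N, NE, E, S} ∖ {E} = {W, N, NE, S}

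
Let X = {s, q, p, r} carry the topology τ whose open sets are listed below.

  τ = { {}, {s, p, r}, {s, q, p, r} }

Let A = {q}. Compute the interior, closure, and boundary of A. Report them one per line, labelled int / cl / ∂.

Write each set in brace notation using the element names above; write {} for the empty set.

int(A) = {}
cl(A)  = {q}
∂A     = {q}

interior: largest open inside A is {} (from {})
cl via duality: int({s, p, r}) = {s, p, r}, so X∖{s, p, r} = {q}
cl∖int = {q}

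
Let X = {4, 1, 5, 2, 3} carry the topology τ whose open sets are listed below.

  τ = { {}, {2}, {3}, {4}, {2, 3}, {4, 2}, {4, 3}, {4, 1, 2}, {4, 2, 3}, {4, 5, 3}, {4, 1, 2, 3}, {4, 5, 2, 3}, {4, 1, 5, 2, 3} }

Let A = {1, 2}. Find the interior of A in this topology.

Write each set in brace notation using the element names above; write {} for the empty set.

opens ⊆ A: {}, {2}; union → int = {2}

{2}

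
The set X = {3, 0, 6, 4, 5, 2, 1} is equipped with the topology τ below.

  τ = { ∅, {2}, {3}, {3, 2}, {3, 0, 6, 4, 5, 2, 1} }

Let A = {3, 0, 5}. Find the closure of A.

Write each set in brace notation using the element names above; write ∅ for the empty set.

{3, 0, 6, 4, 5, 1}

cl via duality: int({6, 4, 2, 1}) = {2}, so X∖{2} = {3, 0, 6, 4, 5, 1}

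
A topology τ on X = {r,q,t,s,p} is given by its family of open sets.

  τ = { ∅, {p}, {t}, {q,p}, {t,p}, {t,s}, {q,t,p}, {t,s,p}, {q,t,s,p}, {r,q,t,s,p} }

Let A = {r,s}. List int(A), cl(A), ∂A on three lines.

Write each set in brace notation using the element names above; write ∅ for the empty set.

int(A) = ∅
cl(A)  = {r,s}
∂A     = {r,s}

interior: largest open inside A is ∅ (from ∅)
cl via duality: int({q,t,p}) = {q,t,p}, so X∖{q,t,p} = {r,s}
cl∖int = {r,s}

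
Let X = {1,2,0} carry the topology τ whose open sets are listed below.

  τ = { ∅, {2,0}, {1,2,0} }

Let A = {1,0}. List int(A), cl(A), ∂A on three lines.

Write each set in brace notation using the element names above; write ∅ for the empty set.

opens ⊆ A: ∅; union → int = ∅
complement {2}; its interior ∅; cl(A) = X∖∅ = {1,2,0}
boundary = {1,2,0} ∖ ∅ = {1,2,0}

int(A) = ∅
cl(A)  = {1,2,0}
∂A     = {1,2,0}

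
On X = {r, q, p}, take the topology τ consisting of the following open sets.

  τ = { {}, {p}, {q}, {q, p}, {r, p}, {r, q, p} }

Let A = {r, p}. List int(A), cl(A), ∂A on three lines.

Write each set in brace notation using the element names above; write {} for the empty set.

opens ⊆ A: {}, {p}, {r, p}; union → int = {r, p}
complement {q}; its interior {q}; cl(A) = X∖{q} = {r, p}
boundary = {r, p} ∖ {r, p} = {}

int(A) = {r, p}
cl(A)  = {r, p}
∂A     = {}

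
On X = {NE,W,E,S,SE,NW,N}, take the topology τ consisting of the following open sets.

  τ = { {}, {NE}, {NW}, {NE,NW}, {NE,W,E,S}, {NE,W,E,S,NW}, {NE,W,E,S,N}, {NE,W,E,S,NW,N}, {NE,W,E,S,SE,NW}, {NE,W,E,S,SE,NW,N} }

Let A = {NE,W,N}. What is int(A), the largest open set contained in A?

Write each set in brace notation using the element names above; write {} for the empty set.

{NE}

open subsets of A: {}, {NE}; so int(A) = {NE}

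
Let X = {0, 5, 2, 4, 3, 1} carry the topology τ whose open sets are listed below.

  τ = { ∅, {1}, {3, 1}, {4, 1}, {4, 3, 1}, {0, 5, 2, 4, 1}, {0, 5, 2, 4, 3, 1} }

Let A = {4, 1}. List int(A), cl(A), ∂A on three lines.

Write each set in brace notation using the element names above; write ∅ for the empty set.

U open, U⊆A: ∅, {1}, {4, 1}. int(A) = ⋃ = {4, 1}
X∖A={0, 5, 2, 3}, int(X∖A)=∅, hence cl(A)={0, 5, 2, 4, 3, 1}
∂A: remove int from cl → {0, 5, 2, 3}

int(A) = {4, 1}
cl(A)  = {0, 5, 2, 4, 3, 1}
∂A     = {0, 5, 2, 3}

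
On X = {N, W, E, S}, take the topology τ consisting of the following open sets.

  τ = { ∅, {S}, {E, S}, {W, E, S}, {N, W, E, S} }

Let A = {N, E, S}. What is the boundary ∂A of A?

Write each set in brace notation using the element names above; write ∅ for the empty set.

interior: largest open inside A is {E, S} (from ∅, {S}, {E, S})
cl via duality: int({W}) = ∅, so X∖∅ = {N, W, E, S}
cl∖int = {N, W}

{N, W}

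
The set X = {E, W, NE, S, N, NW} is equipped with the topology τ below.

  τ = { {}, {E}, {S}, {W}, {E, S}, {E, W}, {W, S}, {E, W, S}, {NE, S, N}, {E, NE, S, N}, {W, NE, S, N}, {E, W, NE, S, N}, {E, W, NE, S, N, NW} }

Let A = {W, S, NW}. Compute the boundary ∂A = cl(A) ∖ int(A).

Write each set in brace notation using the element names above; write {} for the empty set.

{NE, N, NW}

opens ⊆ A: {}, {S}, {W}, {W, S}; union → int = {W, S}
complement {E, NE, N}; its interior {E}; cl(A) = X∖{E} = {W, NE, S, N, NW}
boundary = {W, NE, S, N, NW} ∖ {W, S} = {NE, N, NW}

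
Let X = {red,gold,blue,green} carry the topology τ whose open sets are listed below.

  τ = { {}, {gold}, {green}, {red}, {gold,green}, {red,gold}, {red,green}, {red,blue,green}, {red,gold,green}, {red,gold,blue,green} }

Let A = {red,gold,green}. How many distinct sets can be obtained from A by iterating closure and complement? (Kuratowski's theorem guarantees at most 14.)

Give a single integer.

4

cl via duality: int({blue}) = {}, so X∖{} = {red,gold,blue,green}
Write k for closure, c for complement:
  1. A     = {red,gold,green}
  2. kA    = {red,gold,blue,green}
  3. cA    = {blue}
  4. ckA   = {}
applying k or c yields no new set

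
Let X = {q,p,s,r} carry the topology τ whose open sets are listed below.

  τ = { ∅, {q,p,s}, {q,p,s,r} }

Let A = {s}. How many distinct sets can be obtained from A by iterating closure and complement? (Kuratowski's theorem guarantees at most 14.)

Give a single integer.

complement {q,p,r}; its interior ∅; cl(A) = X∖∅ = {q,p,s,r}
With k = closure, c = complement:
  1. A     = {s}
  2. kA    = {q,p,s,r}
  3. cA    = {q,p,r}
  4. ckA   = ∅
k, c of each give nothing new

4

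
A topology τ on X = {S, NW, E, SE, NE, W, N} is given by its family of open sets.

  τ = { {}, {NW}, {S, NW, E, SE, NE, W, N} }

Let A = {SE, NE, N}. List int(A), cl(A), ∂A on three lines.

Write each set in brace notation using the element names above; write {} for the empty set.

int(A) = {}
cl(A)  = {S, E, SE, NE, W, N}
∂A     = {S, E, SE, NE, W, N}

interior: largest open inside A is {} (from {})
cl via duality: int({S, NW, E, W}) = {NW}, so X∖{NW} = {S, E, SE, NE, W, N}
cl∖int = {S, E, SE, NE, W, N}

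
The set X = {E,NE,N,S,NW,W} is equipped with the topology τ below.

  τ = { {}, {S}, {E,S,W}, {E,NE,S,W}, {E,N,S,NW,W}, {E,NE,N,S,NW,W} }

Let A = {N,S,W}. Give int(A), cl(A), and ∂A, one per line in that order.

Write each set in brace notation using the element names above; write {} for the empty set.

open subsets of A: {}, {S}; so int(A) = {S}
closure: X∖int(X∖A) = X∖{} = {E,NE,N,S,NW,W}
∂A = {E,NE,N,S,NW,W} minus {S} = {E,NE,N,NW,W}

int(A) = {S}
cl(A)  = {E,NE,N,S,NW,W}
∂A     = {E,NE,N,NW,W}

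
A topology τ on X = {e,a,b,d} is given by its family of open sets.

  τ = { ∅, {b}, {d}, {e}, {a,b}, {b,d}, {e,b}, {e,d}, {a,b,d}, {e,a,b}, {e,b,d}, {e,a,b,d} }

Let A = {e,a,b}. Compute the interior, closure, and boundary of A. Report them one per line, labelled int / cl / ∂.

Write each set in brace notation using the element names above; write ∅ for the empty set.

int(A) = {e,a,b}
cl(A)  = {e,a,b}
∂A     = ∅

interior: largest open inside A is {e,a,b} (from ∅, {e}, {b}, {a,b}, {e,b}, {e,a,b})
cl via duality: int({d}) = {d}, so X∖{d} = {e,a,b}
cl∖int = ∅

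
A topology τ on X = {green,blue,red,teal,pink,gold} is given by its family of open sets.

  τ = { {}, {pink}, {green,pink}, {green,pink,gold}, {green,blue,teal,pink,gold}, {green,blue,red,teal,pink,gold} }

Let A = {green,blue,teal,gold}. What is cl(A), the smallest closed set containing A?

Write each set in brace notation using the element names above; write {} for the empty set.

X∖A={red,pink}, int(X∖A)={pink}, hence cl(A)={green,blue,red,teal,gold}

{green,blue,red,teal,gold}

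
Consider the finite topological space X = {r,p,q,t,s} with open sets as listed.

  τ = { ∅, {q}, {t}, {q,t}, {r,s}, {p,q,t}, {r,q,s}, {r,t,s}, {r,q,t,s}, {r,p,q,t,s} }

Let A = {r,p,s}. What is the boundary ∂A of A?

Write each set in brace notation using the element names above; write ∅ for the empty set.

U open, U⊆A: ∅, {r,s}. int(A) = ⋃ = {r,s}
X∖A={q,t}, int(X∖A)={q,t}, hence cl(A)={r,p,s}
∂A: remove int from cl → {p}

{p}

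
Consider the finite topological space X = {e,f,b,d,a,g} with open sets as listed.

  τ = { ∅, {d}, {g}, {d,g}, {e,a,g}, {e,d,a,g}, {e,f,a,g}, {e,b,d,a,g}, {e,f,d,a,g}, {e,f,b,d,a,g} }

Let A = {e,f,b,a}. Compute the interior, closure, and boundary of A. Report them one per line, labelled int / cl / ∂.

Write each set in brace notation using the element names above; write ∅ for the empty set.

int(A) = ∅
cl(A)  = {e,f,b,a}
∂A     = {e,f,b,a}

interior: largest open inside A is ∅ (from ∅)
cl via duality: int({d,g}) = {d,g}, so X∖{d,g} = {e,f,b,a}
cl∖int = {e,f,b,a}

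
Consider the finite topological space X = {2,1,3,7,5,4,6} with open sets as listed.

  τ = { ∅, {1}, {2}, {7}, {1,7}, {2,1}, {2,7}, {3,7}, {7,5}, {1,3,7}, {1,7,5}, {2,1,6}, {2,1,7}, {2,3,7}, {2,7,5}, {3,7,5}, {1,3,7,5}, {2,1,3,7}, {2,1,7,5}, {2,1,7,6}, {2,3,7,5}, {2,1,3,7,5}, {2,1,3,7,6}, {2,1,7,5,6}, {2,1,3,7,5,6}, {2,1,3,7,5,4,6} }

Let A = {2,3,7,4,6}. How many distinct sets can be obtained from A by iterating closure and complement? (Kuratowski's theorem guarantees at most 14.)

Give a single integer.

cl via duality: int({1,5}) = {1}, so X∖{1} = {2,3,7,5,4,6}
Write k for closure, c for complement:
  1. A     = {2,3,7,4,6}
  2. kA    = {2,3,7,5,4,6}
  3. cA    = {1,5}
  4. ckA   = {1}
  5. kcA   = {1,5,4,6}
  6. kckA  = {1,4,6}
  7. ckcA  = {2,3,7}
  8. ckckA = {2,3,7,5}
applying k or c yields no new set

8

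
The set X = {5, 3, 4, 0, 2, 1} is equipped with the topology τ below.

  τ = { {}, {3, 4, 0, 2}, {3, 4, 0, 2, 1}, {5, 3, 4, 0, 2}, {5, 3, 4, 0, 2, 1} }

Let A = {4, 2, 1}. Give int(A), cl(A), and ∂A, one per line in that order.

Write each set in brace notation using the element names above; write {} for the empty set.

open subsets of A: {}; so int(A) = {}
closure: X∖int(X∖A) = X∖{} = {5, 3, 4, 0, 2, 1}
∂A = {5, 3, 4, 0, 2, 1} minus {} = {5, 3, 4, 0, 2, 1}

int(A) = {}
cl(A)  = {5, 3, 4, 0, 2, 1}
∂A     = {5, 3, 4, 0, 2, 1}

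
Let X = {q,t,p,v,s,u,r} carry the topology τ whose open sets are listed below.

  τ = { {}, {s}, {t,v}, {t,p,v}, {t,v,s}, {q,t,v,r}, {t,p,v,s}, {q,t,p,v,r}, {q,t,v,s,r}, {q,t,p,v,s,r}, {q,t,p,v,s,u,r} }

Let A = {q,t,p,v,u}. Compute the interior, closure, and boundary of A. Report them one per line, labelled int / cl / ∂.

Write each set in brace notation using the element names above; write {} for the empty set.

int(A) = {t,p,v}
cl(A)  = {q,t,p,v,u,r}
∂A     = {q,u,r}

open subsets of A: {}, {t,v}, {t,p,v}; so int(A) = {t,p,v}
closure: X∖int(X∖A) = X∖{s} = {q,t,p,v,u,r}
∂A = {q,t,p,v,u,r} minus {t,p,v} = {q,u,r}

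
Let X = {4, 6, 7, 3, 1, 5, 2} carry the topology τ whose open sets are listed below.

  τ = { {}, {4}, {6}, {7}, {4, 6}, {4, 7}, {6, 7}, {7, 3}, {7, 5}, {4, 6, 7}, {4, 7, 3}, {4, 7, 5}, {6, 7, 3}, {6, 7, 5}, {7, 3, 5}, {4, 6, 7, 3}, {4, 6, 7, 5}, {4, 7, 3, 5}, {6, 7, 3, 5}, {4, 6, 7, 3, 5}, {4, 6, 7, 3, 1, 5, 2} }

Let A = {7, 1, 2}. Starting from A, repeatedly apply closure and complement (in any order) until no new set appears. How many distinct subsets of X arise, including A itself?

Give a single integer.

closure: X∖int(X∖A) = X∖{4, 6} = {7, 3, 1, 5, 2}
Let k=closure and c=complement:
  1. A     = {7, 1, 2}
  2. kA    = {7, 3, 1, 5, 2}
  3. cA    = {4, 6, 3, 5}
  4. ckA   = {4, 6}
  5. kcA   = {4, 6, 3, 1, 5, 2}
  6. kckA  = {4, 6, 1, 2}
  7. ckcA  = {7}
  8. ckckA = {7, 3, 5}
— saturated at 8

8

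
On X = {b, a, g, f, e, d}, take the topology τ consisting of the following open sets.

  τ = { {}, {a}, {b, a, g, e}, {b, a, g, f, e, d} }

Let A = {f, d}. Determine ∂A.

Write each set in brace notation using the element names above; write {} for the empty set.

interior: largest open inside A is {} (from {})
cl via duality: int({b, a, g, e}) = {b, a, g, e}, so X∖{b, a, g, e} = {f, d}
cl∖int = {f, d}

{f, d}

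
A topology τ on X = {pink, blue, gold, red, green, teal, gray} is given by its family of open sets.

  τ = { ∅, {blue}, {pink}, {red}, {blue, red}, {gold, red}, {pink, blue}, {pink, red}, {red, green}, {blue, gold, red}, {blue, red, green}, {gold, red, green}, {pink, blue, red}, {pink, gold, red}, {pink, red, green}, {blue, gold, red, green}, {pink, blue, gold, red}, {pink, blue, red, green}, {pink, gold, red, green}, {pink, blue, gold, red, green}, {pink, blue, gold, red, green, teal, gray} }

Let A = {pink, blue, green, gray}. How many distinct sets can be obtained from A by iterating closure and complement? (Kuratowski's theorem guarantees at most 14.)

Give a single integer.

8

complement {gold, red, teal}; its interior {gold, red}; cl(A) = X∖{gold, red} = {pink, blue, green, teal, gray}
With k = closure, c = complement:
  1. A     = {pink, blue, green, gray}
  2. kA    = {pink, blue, green, teal, gray}
  3. cA    = {gold, red, teal}
  4. ckA   = {gold, red}
  5. kcA   = {gold, red, green, teal, gray}
  6. ckcA  = {pink, blue}
  7. kckcA = {pink, blue, teal, gray}
  8. ckckcA = {gold, red, green}
k, c of each give nothing new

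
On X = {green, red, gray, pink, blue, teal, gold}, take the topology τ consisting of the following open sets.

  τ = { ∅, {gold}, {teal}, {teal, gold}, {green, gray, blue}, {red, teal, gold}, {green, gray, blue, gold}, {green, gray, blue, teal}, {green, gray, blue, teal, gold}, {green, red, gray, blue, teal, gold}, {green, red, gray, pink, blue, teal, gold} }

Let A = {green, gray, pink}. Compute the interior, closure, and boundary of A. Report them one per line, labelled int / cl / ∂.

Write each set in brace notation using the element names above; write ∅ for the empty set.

int(A) = ∅
cl(A)  = {green, gray, pink, blue}
∂A     = {green, gray, pink, blue}

interior: largest open inside A is ∅ (from ∅)
cl via duality: int({red, blue, teal, gold}) = {red, teal, gold}, so X∖{red, teal, gold} = {green, gray, pink, blue}
cl∖int = {green, gray, pink, blue}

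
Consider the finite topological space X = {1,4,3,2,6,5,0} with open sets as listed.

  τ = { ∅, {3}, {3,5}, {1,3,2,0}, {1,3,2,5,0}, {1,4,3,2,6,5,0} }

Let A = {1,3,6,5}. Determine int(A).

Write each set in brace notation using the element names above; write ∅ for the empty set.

opens ⊆ A: ∅, {3}, {3,5}; union → int = {3,5}

{3,5}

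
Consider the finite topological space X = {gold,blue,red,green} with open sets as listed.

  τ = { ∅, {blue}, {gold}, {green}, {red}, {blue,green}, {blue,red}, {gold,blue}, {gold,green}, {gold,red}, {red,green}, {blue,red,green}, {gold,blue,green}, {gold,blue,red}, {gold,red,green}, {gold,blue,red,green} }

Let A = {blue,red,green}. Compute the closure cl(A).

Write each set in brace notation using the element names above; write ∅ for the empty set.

complement {gold}; its interior {gold}; cl(A) = X∖{gold} = {blue,red,green}

{blue,red,green}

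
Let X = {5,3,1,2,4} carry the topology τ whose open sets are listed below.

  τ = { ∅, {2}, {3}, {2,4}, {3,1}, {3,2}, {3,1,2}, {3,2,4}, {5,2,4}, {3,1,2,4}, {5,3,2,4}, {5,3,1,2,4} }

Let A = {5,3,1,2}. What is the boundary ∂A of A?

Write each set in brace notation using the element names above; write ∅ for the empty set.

opens ⊆ A: ∅, {2}, {3}, {3,1}, {3,2}, {3,1,2}; union → int = {3,1,2}
complement {4}; its interior ∅; cl(A) = X∖∅ = {5,3,1,2,4}
boundary = {5,3,1,2,4} ∖ {3,1,2} = {5,4}

{5,4}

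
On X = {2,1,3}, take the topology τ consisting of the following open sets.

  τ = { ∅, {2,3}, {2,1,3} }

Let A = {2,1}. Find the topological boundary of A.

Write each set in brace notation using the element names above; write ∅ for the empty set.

{2,1,3}

opens ⊆ A: ∅; union → int = ∅
complement {3}; its interior ∅; cl(A) = X∖∅ = {2,1,3}
boundary = {2,1,3} ∖ ∅ = {2,1,3}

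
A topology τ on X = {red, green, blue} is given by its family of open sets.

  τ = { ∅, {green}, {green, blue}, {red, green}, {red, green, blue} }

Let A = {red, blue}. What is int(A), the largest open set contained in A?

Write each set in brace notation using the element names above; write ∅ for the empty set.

open subsets of A: ∅; so int(A) = ∅

∅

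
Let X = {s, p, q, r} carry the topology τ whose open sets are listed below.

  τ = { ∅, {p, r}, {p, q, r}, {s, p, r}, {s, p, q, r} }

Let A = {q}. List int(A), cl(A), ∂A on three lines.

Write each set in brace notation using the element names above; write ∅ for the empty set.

int(A) = ∅
cl(A)  = {q}
∂A     = {q}

open subsets of A: ∅; so int(A) = ∅
closure: X∖int(X∖A) = X∖{s, p, r} = {q}
∂A = {q} minus ∅ = {q}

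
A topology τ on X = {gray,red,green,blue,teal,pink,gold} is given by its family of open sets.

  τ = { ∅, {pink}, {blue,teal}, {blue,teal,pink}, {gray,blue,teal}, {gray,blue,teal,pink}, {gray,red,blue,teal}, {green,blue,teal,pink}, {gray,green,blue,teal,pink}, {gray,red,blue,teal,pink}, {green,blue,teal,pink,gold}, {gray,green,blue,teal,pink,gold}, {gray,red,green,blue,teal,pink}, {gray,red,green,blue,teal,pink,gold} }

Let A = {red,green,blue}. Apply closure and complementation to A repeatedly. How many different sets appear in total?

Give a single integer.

cl via duality: int({gray,teal,pink,gold}) = {pink}, so X∖{pink} = {gray,red,green,blue,teal,gold}
Write k for closure, c for complement:
  1. A     = {red,green,blue}
  2. kA    = {gray,red,green,blue,teal,gold}
  3. cA    = {gray,teal,pink,gold}
  4. ckA   = {pink}
  5. kcA   = {gray,red,green,blue,teal,pink,gold}
  6. kckA  = {green,pink,gold}
  7. ckcA  = ∅
  8. ckckA = {gray,red,blue,teal}
applying k or c yields no new set

8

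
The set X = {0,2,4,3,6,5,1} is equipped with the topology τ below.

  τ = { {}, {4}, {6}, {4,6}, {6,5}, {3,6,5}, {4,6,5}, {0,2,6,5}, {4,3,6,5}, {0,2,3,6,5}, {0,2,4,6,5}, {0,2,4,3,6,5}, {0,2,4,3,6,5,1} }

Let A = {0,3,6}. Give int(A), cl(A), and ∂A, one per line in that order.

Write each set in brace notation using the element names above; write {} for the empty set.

open subsets of A: {}, {6}; so int(A) = {6}
closure: X∖int(X∖A) = X∖{4} = {0,2,3,6,5,1}
∂A = {0,2,3,6,5,1} minus {6} = {0,2,3,5,1}

int(A) = {6}
cl(A)  = {0,2,3,6,5,1}
∂A     = {0,2,3,5,1}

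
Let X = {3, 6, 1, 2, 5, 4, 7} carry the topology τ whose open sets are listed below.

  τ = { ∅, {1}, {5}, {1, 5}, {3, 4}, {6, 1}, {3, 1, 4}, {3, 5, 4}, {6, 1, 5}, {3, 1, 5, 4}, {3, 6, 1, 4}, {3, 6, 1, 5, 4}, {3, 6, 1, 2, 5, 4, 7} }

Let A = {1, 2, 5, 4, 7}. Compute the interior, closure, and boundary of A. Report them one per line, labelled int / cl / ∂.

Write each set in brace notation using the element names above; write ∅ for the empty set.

int(A) = {1, 5}
cl(A)  = {3, 6, 1, 2, 5, 4, 7}
∂A     = {3, 6, 2, 4, 7}

opens ⊆ A: ∅, {5}, {1}, {1, 5}; union → int = {1, 5}
complement {3, 6}; its interior ∅; cl(A) = X∖∅ = {3, 6, 1, 2, 5, 4, 7}
boundary = {3, 6, 1, 2, 5, 4, 7} ∖ {1, 5} = {3, 6, 2, 4, 7}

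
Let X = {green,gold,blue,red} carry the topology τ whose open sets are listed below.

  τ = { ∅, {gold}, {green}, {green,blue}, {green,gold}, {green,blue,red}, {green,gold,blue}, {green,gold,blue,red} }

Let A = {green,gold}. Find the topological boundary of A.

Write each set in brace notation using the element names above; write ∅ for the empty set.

opens ⊆ A: ∅, {gold}, {green}, {green,gold}; union → int = {green,gold}
complement {blue,red}; its interior ∅; cl(A) = X∖∅ = {green,gold,blue,red}
boundary = {green,gold,blue,red} ∖ {green,gold} = {blue,red}

{blue,red}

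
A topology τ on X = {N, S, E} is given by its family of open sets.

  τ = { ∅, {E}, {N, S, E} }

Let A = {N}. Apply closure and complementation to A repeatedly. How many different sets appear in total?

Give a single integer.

cl via duality: int({S, E}) = {E}, so X∖{E} = {N, S}
Write k for closure, c for complement:
  1. A     = {N}
  2. kA    = {N, S}
  3. cA    = {S, E}
  4. ckA   = {E}
  5. kcA   = {N, S, E}
  6. ckcA  = ∅
applying k or c yields no new set

6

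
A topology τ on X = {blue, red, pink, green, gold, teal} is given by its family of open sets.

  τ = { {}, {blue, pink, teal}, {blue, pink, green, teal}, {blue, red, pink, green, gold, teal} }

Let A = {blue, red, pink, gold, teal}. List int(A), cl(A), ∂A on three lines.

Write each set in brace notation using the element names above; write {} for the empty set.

open subsets of A: {}, {blue, pink, teal}; so int(A) = {blue, pink, teal}
closure: X∖int(X∖A) = X∖{} = {blue, red, pink, green, gold, teal}
∂A = {blue, red, pink, green, gold, teal} minus {blue, pink, teal} = {red, green, gold}

int(A) = {blue, pink, teal}
cl(A)  = {blue, red, pink, green, gold, teal}
∂A     = {red, green, gold}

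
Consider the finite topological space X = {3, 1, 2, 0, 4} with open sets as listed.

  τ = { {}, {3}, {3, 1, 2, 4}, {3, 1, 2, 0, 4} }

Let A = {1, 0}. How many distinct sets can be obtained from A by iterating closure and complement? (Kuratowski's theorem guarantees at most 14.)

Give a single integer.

cl via duality: int({3, 2, 4}) = {3}, so X∖{3} = {1, 2, 0, 4}
Write k for closure, c for complement:
  1. A     = {1, 0}
  2. kA    = {1, 2, 0, 4}
  3. cA    = {3, 2, 4}
  4. ckA   = {3}
  5. kcA   = {3, 1, 2, 0, 4}
  6. ckcA  = {}
applying k or c yields no new set

6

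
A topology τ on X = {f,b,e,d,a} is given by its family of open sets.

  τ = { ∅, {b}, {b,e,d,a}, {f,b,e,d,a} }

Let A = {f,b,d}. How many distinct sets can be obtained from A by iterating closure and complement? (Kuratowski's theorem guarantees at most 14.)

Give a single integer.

6

complement {e,a}; its interior ∅; cl(A) = X∖∅ = {f,b,e,d,a}
With k = closure, c = complement:
  1. A     = {f,b,d}
  2. kA    = {f,b,e,d,a}
  3. cA    = {e,a}
  4. ckA   = ∅
  5. kcA   = {f,e,d,a}
  6. ckcA  = {b}
k, c of each give nothing new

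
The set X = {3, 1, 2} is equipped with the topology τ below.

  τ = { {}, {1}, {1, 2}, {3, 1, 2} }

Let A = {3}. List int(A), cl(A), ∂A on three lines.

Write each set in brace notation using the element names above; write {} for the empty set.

interior: largest open inside A is {} (from {})
cl via duality: int({1, 2}) = {1, 2}, so X∖{1, 2} = {3}
cl∖int = {3}

int(A) = {}
cl(A)  = {3}
∂A     = {3}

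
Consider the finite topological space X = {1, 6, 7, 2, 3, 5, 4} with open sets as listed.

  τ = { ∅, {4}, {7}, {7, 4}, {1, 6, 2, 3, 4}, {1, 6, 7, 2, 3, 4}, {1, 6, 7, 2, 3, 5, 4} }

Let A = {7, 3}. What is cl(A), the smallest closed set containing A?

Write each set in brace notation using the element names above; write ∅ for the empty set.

{1, 6, 7, 2, 3, 5}

X∖A={1, 6, 2, 5, 4}, int(X∖A)={4}, hence cl(A)={1, 6, 7, 2, 3, 5}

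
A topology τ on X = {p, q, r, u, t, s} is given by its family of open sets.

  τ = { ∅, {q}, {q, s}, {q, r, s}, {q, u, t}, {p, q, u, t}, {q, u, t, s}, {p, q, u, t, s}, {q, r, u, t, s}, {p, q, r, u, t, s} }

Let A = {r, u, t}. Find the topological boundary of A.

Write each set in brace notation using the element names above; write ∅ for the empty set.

U open, U⊆A: ∅. int(A) = ⋃ = ∅
X∖A={p, q, s}, int(X∖A)={q, s}, hence cl(A)={p, r, u, t}
∂A: remove int from cl → {p, r, u, t}

{p, r, u, t}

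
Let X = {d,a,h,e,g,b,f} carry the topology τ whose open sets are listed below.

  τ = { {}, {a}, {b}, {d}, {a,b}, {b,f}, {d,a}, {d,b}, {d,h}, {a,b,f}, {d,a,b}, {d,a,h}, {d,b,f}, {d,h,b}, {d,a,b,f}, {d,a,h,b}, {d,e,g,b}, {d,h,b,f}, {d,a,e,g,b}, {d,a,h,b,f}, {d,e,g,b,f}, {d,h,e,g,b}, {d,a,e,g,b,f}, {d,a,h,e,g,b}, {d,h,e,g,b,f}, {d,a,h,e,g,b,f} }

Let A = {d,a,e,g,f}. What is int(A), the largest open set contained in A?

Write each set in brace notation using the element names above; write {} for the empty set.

{d,a}

interior: largest open inside A is {d,a} (from {}, {a}, {d}, {d,a})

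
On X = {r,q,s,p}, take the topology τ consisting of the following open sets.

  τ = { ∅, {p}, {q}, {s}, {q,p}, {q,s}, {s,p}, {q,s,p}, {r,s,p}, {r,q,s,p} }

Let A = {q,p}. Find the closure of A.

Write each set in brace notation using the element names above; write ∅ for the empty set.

closure: X∖int(X∖A) = X∖{s} = {r,q,p}

{r,q,p}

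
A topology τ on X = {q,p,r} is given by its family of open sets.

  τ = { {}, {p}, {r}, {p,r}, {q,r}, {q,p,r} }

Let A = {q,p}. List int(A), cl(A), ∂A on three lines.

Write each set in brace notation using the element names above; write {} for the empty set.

int(A) = {p}
cl(A)  = {q,p}
∂A     = {q}

open subsets of A: {}, {p}; so int(A) = {p}
closure: X∖int(X∖A) = X∖{r} = {q,p}
∂A = {q,p} minus {p} = {q}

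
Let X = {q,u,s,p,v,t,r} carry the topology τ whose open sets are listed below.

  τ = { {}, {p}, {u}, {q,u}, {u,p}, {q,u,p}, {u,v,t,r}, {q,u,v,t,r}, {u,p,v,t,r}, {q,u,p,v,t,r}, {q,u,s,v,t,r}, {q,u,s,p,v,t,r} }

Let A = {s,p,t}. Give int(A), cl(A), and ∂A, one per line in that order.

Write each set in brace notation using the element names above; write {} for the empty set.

int(A) = {p}
cl(A)  = {s,p,v,t,r}
∂A     = {s,v,t,r}

interior: largest open inside A is {p} (from {}, {p})
cl via duality: int({q,u,v,r}) = {q,u}, so X∖{q,u} = {s,p,v,t,r}
cl∖int = {s,v,t,r}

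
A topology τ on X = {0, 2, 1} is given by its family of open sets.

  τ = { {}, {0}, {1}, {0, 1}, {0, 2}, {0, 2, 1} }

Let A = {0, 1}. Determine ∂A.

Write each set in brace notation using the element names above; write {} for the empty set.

{2}

open subsets of A: {}, {0}, {1}, {0, 1}; so int(A) = {0, 1}
closure: X∖int(X∖A) = X∖{} = {0, 2, 1}
∂A = {0, 2, 1} minus {0, 1} = {2}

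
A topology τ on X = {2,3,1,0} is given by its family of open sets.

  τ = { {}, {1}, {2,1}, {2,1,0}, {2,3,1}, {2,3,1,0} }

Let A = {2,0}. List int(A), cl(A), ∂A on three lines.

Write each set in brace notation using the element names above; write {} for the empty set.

opens ⊆ A: {}; union → int = {}
complement {3,1}; its interior {1}; cl(A) = X∖{1} = {2,3,0}
boundary = {2,3,0} ∖ {} = {2,3,0}

int(A) = {}
cl(A)  = {2,3,0}
∂A     = {2,3,0}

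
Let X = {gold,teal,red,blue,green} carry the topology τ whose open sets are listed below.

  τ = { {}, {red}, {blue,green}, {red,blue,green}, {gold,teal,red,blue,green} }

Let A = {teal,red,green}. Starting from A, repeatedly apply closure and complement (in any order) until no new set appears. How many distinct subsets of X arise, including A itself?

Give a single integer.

closure: X∖int(X∖A) = X∖{} = {gold,teal,red,blue,green}
Let k=closure and c=complement:
  1. A     = {teal,red,green}
  2. kA    = {gold,teal,red,blue,green}
  3. cA    = {gold,blue}
  4. ckA   = {}
  5. kcA   = {gold,teal,blue,green}
  6. ckcA  = {red}
  7. kckcA = {gold,teal,red}
  8. ckckcA = {blue,green}
— saturated at 8

8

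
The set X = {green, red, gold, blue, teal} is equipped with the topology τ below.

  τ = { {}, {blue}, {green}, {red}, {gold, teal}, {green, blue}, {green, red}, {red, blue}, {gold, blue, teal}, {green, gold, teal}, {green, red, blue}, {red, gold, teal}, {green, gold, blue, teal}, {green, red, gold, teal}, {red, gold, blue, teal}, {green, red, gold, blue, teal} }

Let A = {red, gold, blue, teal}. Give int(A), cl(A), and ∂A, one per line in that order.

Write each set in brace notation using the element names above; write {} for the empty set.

int(A) = {red, gold, blue, teal}
cl(A)  = {red, gold, blue, teal}
∂A     = {}

open subsets of A: {}, {red}, {blue}, {gold, teal}, {red, blue}, {red, gold, teal}, {gold, blue, teal}, {red, gold, blue, teal}; so int(A) = {red, gold, blue, teal}
closure: X∖int(X∖A) = X∖{green} = {red, gold, blue, teal}
∂A = {red, gold, blue, teal} minus {red, gold, blue, teal} = {}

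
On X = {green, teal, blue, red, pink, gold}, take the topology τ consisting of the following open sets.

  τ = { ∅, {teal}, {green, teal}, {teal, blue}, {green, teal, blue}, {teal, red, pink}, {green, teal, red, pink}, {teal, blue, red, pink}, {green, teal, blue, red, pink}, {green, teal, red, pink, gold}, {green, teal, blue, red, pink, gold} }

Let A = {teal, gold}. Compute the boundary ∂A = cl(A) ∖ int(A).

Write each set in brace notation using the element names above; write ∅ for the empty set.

{green, blue, red, pink, gold}

open subsets of A: ∅, {teal}; so int(A) = {teal}
closure: X∖int(X∖A) = X∖∅ = {green, teal, blue, red, pink, gold}
∂A = {green, teal, blue, red, pink, gold} minus {teal} = {green, blue, red, pink, gold}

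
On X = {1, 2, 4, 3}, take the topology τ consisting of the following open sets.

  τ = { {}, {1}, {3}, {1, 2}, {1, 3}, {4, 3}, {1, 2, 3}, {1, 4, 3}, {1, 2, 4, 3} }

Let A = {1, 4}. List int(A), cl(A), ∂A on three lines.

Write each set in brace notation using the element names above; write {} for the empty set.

opens ⊆ A: {}, {1}; union → int = {1}
complement {2, 3}; its interior {3}; cl(A) = X∖{3} = {1, 2, 4}
boundary = {1, 2, 4} ∖ {1} = {2, 4}

int(A) = {1}
cl(A)  = {1, 2, 4}
∂A     = {2, 4}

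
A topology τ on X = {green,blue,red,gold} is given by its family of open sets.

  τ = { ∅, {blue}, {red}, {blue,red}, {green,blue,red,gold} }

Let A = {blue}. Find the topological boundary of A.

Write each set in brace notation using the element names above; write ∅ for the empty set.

interior: largest open inside A is {blue} (from ∅, {blue})
cl via duality: int({green,red,gold}) = {red}, so X∖{red} = {green,blue,gold}
cl∖int = {green,gold}

{green,gold}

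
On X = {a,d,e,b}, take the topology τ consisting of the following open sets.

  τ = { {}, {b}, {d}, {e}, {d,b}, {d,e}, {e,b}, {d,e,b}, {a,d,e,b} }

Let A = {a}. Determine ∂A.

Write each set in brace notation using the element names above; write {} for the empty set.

{a}

U open, U⊆A: {}. int(A) = ⋃ = {}
X∖A={d,e,b}, int(X∖A)={d,e,b}, hence cl(A)={a}
∂A: remove int from cl → {a}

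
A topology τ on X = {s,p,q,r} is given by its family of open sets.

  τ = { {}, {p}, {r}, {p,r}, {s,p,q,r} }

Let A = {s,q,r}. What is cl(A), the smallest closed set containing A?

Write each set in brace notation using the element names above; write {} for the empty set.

X∖A={p}, int(X∖A)={p}, hence cl(A)={s,q,r}

{s,q,r}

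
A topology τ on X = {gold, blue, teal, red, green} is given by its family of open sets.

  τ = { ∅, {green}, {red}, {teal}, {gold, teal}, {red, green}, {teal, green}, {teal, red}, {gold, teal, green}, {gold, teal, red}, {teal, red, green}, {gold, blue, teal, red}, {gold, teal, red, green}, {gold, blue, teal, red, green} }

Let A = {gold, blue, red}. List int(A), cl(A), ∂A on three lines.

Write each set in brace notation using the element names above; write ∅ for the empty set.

int(A) = {red}
cl(A)  = {gold, blue, red}
∂A     = {gold, blue}

open subsets of A: ∅, {red}; so int(A) = {red}
closure: X∖int(X∖A) = X∖{teal, green} = {gold, blue, red}
∂A = {gold, blue, red} minus {red} = {gold, blue}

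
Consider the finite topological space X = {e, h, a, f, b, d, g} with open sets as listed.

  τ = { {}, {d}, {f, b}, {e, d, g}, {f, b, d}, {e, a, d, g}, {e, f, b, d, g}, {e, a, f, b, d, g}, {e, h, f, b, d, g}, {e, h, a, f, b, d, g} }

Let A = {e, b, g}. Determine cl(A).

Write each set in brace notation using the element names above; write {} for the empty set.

{e, h, a, f, b, g}

cl via duality: int({h, a, f, d}) = {d}, so X∖{d} = {e, h, a, f, b, g}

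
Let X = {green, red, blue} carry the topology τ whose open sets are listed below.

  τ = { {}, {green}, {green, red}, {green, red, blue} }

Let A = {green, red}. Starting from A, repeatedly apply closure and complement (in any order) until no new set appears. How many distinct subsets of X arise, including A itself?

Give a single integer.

4

cl via duality: int({blue}) = {}, so X∖{} = {green, red, blue}
Write k for closure, c for complement:
  1. A     = {green, red}
  2. kA    = {green, red, blue}
  3. cA    = {blue}
  4. ckA   = {}
applying k or c yields no new set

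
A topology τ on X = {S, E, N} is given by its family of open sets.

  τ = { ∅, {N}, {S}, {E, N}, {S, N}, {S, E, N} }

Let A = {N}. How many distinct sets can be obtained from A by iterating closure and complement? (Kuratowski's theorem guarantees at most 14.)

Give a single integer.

cl via duality: int({S, E}) = {S}, so X∖{S} = {E, N}
Write k for closure, c for complement:
  1. A     = {N}
  2. kA    = {E, N}
  3. cA    = {S, E}
  4. ckA   = {S}
applying k or c yields no new set

4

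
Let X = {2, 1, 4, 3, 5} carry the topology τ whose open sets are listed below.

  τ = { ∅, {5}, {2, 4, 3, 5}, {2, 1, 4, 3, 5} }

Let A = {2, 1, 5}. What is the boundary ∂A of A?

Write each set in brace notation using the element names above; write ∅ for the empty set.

opens ⊆ A: ∅, {5}; union → int = {5}
complement {4, 3}; its interior ∅; cl(A) = X∖∅ = {2, 1, 4, 3, 5}
boundary = {2, 1, 4, 3, 5} ∖ {5} = {2, 1, 4, 3}

{2, 1, 4, 3}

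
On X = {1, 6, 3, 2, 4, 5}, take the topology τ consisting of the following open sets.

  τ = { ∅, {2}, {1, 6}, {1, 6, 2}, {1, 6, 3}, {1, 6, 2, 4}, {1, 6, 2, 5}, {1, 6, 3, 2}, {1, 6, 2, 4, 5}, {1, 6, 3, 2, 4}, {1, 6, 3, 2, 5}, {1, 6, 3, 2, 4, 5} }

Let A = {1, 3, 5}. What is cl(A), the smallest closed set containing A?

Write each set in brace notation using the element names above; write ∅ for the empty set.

X∖A={6, 2, 4}, int(X∖A)={2}, hence cl(A)={1, 6, 3, 4, 5}

{1, 6, 3, 4, 5}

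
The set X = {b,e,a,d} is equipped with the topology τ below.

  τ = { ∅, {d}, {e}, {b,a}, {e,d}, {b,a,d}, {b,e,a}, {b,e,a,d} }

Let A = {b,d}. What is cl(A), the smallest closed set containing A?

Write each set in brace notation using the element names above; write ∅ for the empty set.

complement {e,a}; its interior {e}; cl(A) = X∖{e} = {b,a,d}

{b,a,d}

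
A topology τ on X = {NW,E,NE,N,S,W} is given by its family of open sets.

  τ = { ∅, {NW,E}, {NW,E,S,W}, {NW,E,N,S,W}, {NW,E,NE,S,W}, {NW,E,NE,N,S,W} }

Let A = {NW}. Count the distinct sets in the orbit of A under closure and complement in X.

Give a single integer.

X∖A={E,NE,N,S,W}, int(X∖A)=∅, hence cl(A)={NW,E,NE,N,S,W}
Orbit (k=closure, c=complement):
  1. A     = {NW}
  2. kA    = {NW,E,NE,N,S,W}
  3. cA    = {E,NE,N,S,W}
  4. ckA   = ∅
(closed under both — stop)

4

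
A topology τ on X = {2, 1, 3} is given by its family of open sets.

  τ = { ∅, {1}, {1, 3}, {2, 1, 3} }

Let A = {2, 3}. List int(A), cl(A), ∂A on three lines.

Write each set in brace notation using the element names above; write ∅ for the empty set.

int(A) = ∅
cl(A)  = {2, 3}
∂A     = {2, 3}

interior: largest open inside A is ∅ (from ∅)
cl via duality: int({1}) = {1}, so X∖{1} = {2, 3}
cl∖int = {2, 3}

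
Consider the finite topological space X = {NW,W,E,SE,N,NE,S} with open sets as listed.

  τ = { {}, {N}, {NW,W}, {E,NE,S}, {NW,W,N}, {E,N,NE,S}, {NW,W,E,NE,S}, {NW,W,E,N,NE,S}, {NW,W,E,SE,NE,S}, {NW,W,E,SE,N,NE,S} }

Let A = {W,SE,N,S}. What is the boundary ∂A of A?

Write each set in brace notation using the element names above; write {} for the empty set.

open subsets of A: {}, {N}; so int(A) = {N}
closure: X∖int(X∖A) = X∖{} = {NW,W,E,SE,N,NE,S}
∂A = {NW,W,E,SE,N,NE,S} minus {N} = {NW,W,E,SE,NE,S}

{NW,W,E,SE,NE,S}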